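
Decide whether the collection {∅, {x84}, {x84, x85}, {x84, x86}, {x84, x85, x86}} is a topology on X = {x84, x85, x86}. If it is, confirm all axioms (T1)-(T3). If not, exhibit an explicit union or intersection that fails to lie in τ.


τ IS a topology on X.

Axiom (T1): ∅ ∈ τ? Yes; X ∈ τ? Yes.
Axiom (T2/T3): check pairwise unions and intersections of members of τ.
All pairwise intersections and unions checked — each lies in τ. Therefore τ satisfies (T1), (T2), (T3): it IS a topology on X.


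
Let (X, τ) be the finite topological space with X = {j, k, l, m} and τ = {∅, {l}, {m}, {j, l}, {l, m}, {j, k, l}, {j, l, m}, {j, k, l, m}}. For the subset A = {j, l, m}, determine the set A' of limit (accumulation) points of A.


A' = {j, k}

For each x ∈ X, list the open sets U ∈ τ with x ∈ U, then check whether U ∩ (A ∖ {x}) ≠ ∅ for every such U.
  x = j: opens ∋ x are {j, l}, {j, k, l}, {j, l, m}, {j, k, l, m}; each meets A ∖ {j}, so x IS a limit point.
  x = k: opens ∋ x are {j, k, l}, {j, k, l, m}; each meets A ∖ {k}, so x IS a limit point.
  x = l: open {l} ∋ x has {l} ∩ (A ∖ {l}) = ∅, so x is NOT a limit point.
  x = m: open {m} ∋ x has {m} ∩ (A ∖ {m}) = ∅, so x is NOT a limit point.
Collecting: A' = {j, k}.


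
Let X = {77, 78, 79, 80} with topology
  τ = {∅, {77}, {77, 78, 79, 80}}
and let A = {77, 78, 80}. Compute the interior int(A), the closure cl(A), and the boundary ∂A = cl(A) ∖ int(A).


int(A) = {77}, cl(A) = {77, 78, 79, 80}, ∂A = {78, 79, 80}.

Closed sets in (X, τ) are complements of opens:
  closed(X, τ) = {∅, {78, 79, 80}, {77, 78, 79, 80}}.
int(A) = ⋃ {U ∈ τ : U ⊆ A}. Opens contained in A: ∅, {77}.
Taking the union of these: int(A) = {77}.
cl(A) = ⋂ {C closed : A ⊆ C}. Closed sets containing A: {77, 78, 79, 80}.
Intersecting these: cl(A) = {77, 78, 79, 80}.
∂A = cl(A) ∖ int(A) = {77, 78, 79, 80} ∖ {77} = {78, 79, 80}.


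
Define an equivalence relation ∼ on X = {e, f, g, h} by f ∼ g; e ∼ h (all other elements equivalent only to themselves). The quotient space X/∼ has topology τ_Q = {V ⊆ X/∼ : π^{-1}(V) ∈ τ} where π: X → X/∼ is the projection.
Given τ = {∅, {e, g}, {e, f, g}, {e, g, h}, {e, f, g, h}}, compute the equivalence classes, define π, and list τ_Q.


X/∼ = {[e=h], [f=g]}; |τ_Q| = 2.

Equivalence classes: [e=h], [f=g].
Quotient map π: X → X/∼ sends e ↦ [e=h], f ↦ [f=g], g ↦ [f=g], h ↦ [e=h].
For each subset V ⊆ X/∼, compute π^{-1}(V) ⊆ X and check whether π^{-1}(V) ∈ τ. V is open in τ_Q iff π^{-1}(V) ∈ τ.
  V = {}: π^{-1}(V) = ∅ ∈ τ ✓.
  V = {[e=h]}: π^{-1}(V) = {e, h} ∉ τ ✗.
  V = {[f=g]}: π^{-1}(V) = {f, g} ∉ τ ✗.
  V = {[e=h], [f=g]}: π^{-1}(V) = {e, f, g, h} ∈ τ ✓.
Open sets in the quotient: τ_Q = {{}, {[e=h], [f=g]}} (2 elements).


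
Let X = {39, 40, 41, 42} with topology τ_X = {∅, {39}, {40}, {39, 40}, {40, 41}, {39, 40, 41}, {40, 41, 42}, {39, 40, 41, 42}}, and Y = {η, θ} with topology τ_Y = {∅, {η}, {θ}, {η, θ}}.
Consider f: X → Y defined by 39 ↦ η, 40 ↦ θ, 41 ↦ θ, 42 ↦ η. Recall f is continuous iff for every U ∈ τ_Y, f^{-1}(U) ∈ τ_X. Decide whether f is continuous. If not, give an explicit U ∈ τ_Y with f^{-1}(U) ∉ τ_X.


f is NOT continuous.

Compute f^{-1}(U) for each U ∈ τ_Y:
  U = ∅: f^{-1}(U) = ∅ ∈ τ_X ✓.
  U = {η}: f^{-1}(U) = {39, 42} ∉ τ_X ✗.
  U = {θ}: f^{-1}(U) = {40, 41} ∈ τ_X ✓.
  U = {η, θ}: f^{-1}(U) = {39, 40, 41, 42} ∈ τ_X ✓.
Found U = {η} with f^{-1}(U) = {39, 42} not in τ_X. Therefore f is NOT continuous.


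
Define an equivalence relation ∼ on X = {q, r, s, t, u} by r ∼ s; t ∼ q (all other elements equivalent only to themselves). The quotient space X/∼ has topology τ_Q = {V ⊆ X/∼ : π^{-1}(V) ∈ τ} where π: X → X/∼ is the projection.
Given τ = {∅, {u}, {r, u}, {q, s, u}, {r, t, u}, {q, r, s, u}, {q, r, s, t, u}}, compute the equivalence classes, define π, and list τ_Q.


X/∼ = {[q=t], [r=s], [u]}; |τ_Q| = 3.

Equivalence classes: [q=t], [r=s], [u].
Quotient map π: X → X/∼ sends q ↦ [q=t], r ↦ [r=s], s ↦ [r=s], t ↦ [q=t], u ↦ [u].
For each subset V ⊆ X/∼, compute π^{-1}(V) ⊆ X and check whether π^{-1}(V) ∈ τ. V is open in τ_Q iff π^{-1}(V) ∈ τ.
  V = {}: π^{-1}(V) = ∅ ∈ τ ✓.
  V = {[q=t]}: π^{-1}(V) = {q, t} ∉ τ ✗.
  V = {[r=s]}: π^{-1}(V) = {r, s} ∉ τ ✗.
  V = {[q=t], [r=s]}: π^{-1}(V) = {q, r, s, t} ∉ τ ✗.
  V = {[u]}: π^{-1}(V) = {u} ∈ τ ✓.
  V = {[q=t], [u]}: π^{-1}(V) = {q, t, u} ∉ τ ✗.
  V = {[r=s], [u]}: π^{-1}(V) = {r, s, u} ∉ τ ✗.
  V = {[q=t], [r=s], [u]}: π^{-1}(V) = {q, r, s, t, u} ∈ τ ✓.
Open sets in the quotient: τ_Q = {{}, {[u]}, {[q=t], [r=s], [u]}} (3 elements).


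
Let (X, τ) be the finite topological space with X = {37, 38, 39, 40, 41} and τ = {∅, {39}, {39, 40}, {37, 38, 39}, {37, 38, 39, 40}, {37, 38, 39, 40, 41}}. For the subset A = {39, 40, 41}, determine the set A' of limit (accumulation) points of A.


A' = {37, 38, 40, 41}

For each x ∈ X, list the open sets U ∈ τ with x ∈ U, then check whether U ∩ (A ∖ {x}) ≠ ∅ for every such U.
  x = 37: opens ∋ x are {37, 38, 39}, {37, 38, 39, 40}, {37, 38, 39, 40, 41}; each meets A ∖ {37}, so x IS a limit point.
  x = 38: opens ∋ x are {37, 38, 39}, {37, 38, 39, 40}, {37, 38, 39, 40, 41}; each meets A ∖ {38}, so x IS a limit point.
  x = 39: open {39} ∋ x has {39} ∩ (A ∖ {39}) = ∅, so x is NOT a limit point.
  x = 40: opens ∋ x are {39, 40}, {37, 38, 39, 40}, {37, 38, 39, 40, 41}; each meets A ∖ {40}, so x IS a limit point.
  x = 41: opens ∋ x are {37, 38, 39, 40, 41}; each meets A ∖ {41}, so x IS a limit point.
Collecting: A' = {37, 38, 40, 41}.


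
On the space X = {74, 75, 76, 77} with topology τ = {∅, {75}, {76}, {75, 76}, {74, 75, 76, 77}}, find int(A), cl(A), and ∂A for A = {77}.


int(A) = ∅, cl(A) = {74, 77}, ∂A = {74, 77}.

Closed sets in (X, τ) are complements of opens:
  closed(X, τ) = {∅, {74, 77}, {74, 75, 77}, {74, 76, 77}, {74, 75, 76, 77}}.
int(A) = ⋃ {U ∈ τ : U ⊆ A}. Opens contained in A: ∅.
Taking the union of these: int(A) = ∅.
cl(A) = ⋂ {C closed : A ⊆ C}. Closed sets containing A: {74, 77}, {74, 75, 77}, {74, 76, 77}, {74, 75, 76, 77}.
Intersecting these: cl(A) = {74, 77}.
∂A = cl(A) ∖ int(A) = {74, 77} ∖ ∅ = {74, 77}.


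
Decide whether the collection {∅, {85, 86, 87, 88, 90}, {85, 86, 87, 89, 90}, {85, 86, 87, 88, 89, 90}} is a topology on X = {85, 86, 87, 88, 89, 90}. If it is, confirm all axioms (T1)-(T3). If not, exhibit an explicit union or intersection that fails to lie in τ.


τ is NOT a topology on X.

Axiom (T1): ∅ ∈ τ? Yes; X ∈ τ? Yes.
Axiom (T2/T3): check pairwise unions and intersections of members of τ.
Counterexample for (T3): {85, 86, 87, 88, 90} ∩ {85, 86, 87, 89, 90} = {85, 86, 87, 90} ∉ τ. Therefore τ is NOT a topology.


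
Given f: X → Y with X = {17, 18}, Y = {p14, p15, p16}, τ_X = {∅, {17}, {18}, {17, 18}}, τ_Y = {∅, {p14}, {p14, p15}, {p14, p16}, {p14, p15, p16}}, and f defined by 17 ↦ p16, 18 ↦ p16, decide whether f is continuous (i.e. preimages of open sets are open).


f IS continuous.

Compute f^{-1}(U) for each U ∈ τ_Y:
  U = ∅: f^{-1}(U) = ∅ ∈ τ_X ✓.
  U = {p14}: f^{-1}(U) = ∅ ∈ τ_X ✓.
  U = {p14, p15}: f^{-1}(U) = ∅ ∈ τ_X ✓.
  U = {p14, p16}: f^{-1}(U) = {17, 18} ∈ τ_X ✓.
  U = {p14, p15, p16}: f^{-1}(U) = {17, 18} ∈ τ_X ✓.
Every preimage lies in τ_X, so f IS continuous.


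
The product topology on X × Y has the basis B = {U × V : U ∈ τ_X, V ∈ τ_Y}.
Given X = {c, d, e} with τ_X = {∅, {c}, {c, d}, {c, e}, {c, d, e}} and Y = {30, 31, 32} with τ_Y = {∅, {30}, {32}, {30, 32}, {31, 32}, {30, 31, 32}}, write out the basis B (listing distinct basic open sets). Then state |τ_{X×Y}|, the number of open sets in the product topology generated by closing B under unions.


Basis B = {∅ × ∅, {c} × {30}, {c} × {32}, {c} × {30, 32}, {c, d} × {30}, {c, e} × {30}, {c} × {31, 32}, {c, d} × {32}, {c, e} × {32}, {c} × {30, 31, 32}, {c, d, e} × {30}, {c, d, e} × {32}, {c, d} × {30, 32}, {c, e} × {30, 32}, {c, d} × {31, 32}, {c, e} × {31, 32}, {c, d} × {30, 31, 32}, {c, e} × {30, 31, 32}, {c, d, e} × {30, 32}, {c, d, e} × {31, 32}, {c, d, e} × {30, 31, 32}}; |τ_{X×Y}| = 70.

Enumerate products U × V with U ∈ τ_X, V ∈ τ_Y (deduplicated):
  ∅ × ∅ = {} (∅)
  {c} × {30} = {(c,30)}
  {c} × {32} = {(c,32)}
  {c} × {30, 32} = {(c,30), (c,32)}
  {c, d} × {30} = {(c,30), (d,30)}
  {c, e} × {30} = {(c,30), (e,30)}
  {c} × {31, 32} = {(c,31), (c,32)}
  {c, d} × {32} = {(c,32), (d,32)}
  {c, e} × {32} = {(c,32), (e,32)}
  {c} × {30, 31, 32} = {(c,30), (c,31), (c,32)}
  {c, d, e} × {30} = {(c,30), (d,30), (e,30)}
  {c, d, e} × {32} = {(c,32), (d,32), (e,32)}
  {c, d} × {30, 32} = {(c,30), (c,32), (d,30), (d,32)}
  {c, e} × {30, 32} = {(c,30), (c,32), (e,30), (e,32)}
  {c, d} × {31, 32} = {(c,31), (c,32), (d,31), (d,32)}
  {c, e} × {31, 32} = {(c,31), (c,32), (e,31), (e,32)}
  {c, d} × {30, 31, 32} = {(c,30), (c,31), (c,32), (d,30), (d,31), (d,32)}
  {c, e} × {30, 31, 32} = {(c,30), (c,31), (c,32), (e,30), (e,31), (e,32)}
  {c, d, e} × {30, 32} = {(c,30), (c,32), (d,30), (d,32), (e,30), (e,32)}
  {c, d, e} × {31, 32} = {(c,31), (c,32), (d,31), (d,32), (e,31), (e,32)}
  {c, d, e} × {30, 31, 32} = {(c,30), (c,31), (c,32), (d,30), (d,31), (d,32), (e,30), (e,31), (e,32)}
These 21 distinct sets form the basis B.
Close under arbitrary unions to get τ_{X×Y}; counting gives |τ_{X×Y}| = 70.


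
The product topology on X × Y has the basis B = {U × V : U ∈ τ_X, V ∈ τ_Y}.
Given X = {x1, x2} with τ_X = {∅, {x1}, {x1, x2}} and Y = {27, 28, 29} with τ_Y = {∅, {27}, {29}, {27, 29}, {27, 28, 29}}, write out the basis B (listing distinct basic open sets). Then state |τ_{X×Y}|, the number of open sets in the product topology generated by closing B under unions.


Basis B = {∅ × ∅, {x1} × {27}, {x1} × {29}, {x1} × {27, 29}, {x1, x2} × {27}, {x1, x2} × {29}, {x1} × {27, 28, 29}, {x1, x2} × {27, 29}, {x1, x2} × {27, 28, 29}}; |τ_{X×Y}| = 14.

Enumerate products U × V with U ∈ τ_X, V ∈ τ_Y (deduplicated):
  ∅ × ∅ = {} (∅)
  {x1} × {27} = {(x1,27)}
  {x1} × {29} = {(x1,29)}
  {x1} × {27, 29} = {(x1,27), (x1,29)}
  {x1, x2} × {27} = {(x1,27), (x2,27)}
  {x1, x2} × {29} = {(x1,29), (x2,29)}
  {x1} × {27, 28, 29} = {(x1,27), (x1,28), (x1,29)}
  {x1, x2} × {27, 29} = {(x1,27), (x1,29), (x2,27), (x2,29)}
  {x1, x2} × {27, 28, 29} = {(x1,27), (x1,28), (x1,29), (x2,27), (x2,28), (x2,29)}
These 9 distinct sets form the basis B.
Close under arbitrary unions to get τ_{X×Y}; counting gives |τ_{X×Y}| = 14.


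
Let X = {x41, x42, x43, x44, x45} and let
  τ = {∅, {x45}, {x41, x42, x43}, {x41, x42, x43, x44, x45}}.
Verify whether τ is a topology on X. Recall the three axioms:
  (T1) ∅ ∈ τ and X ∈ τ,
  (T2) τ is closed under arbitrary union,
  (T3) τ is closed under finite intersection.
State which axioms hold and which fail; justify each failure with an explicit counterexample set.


τ is NOT a topology on X.

Axiom (T1): ∅ ∈ τ? Yes; X ∈ τ? Yes.
Axiom (T2/T3): check pairwise unions and intersections of members of τ.
Counterexample for (T2): {x45} ∪ {x41, x42, x43} = {x41, x42, x43, x45} ∉ τ. Therefore τ is NOT a topology.


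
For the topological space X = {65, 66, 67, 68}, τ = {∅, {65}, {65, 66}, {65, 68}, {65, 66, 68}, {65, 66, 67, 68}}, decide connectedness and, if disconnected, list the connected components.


(X, τ) is connected.

Find clopen sets (U ∈ τ with X ∖ U ∈ τ):
  U = ∅, X ∖ U = {65, 66, 67, 68} — both open, so U is clopen.
  U = {65, 66, 67, 68}, X ∖ U = ∅ — both open, so U is clopen.
Only trivial clopens (∅ and X) exist, so (X, τ) is connected.
Compute connected components by grouping points that agree on all clopens:
  component: {65, 66, 67, 68}


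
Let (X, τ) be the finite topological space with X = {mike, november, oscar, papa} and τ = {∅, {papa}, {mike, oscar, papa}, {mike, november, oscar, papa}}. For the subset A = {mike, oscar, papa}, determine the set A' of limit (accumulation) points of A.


A' = {mike, november, oscar}

For each x ∈ X, list the open sets U ∈ τ with x ∈ U, then check whether U ∩ (A ∖ {x}) ≠ ∅ for every such U.
  x = mike: opens ∋ x are {mike, oscar, papa}, {mike, november, oscar, papa}; each meets A ∖ {mike}, so x IS a limit point.
  x = november: opens ∋ x are {mike, november, oscar, papa}; each meets A ∖ {november}, so x IS a limit point.
  x = oscar: opens ∋ x are {mike, oscar, papa}, {mike, november, oscar, papa}; each meets A ∖ {oscar}, so x IS a limit point.
  x = papa: open {papa} ∋ x has {papa} ∩ (A ∖ {papa}) = ∅, so x is NOT a limit point.
Collecting: A' = {mike, november, oscar}.


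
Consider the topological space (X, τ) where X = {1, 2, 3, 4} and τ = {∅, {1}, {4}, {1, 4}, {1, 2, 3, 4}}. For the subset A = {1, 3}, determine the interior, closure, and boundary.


int(A) = {1}, cl(A) = {1, 2, 3}, ∂A = {2, 3}.

Closed sets in (X, τ) are complements of opens:
  closed(X, τ) = {∅, {2, 3}, {1, 2, 3}, {2, 3, 4}, {1, 2, 3, 4}}.
int(A) = ⋃ {U ∈ τ : U ⊆ A}. Opens contained in A: ∅, {1}.
Taking the union of these: int(A) = {1}.
cl(A) = ⋂ {C closed : A ⊆ C}. Closed sets containing A: {1, 2, 3}, {1, 2, 3, 4}.
Intersecting these: cl(A) = {1, 2, 3}.
∂A = cl(A) ∖ int(A) = {1, 2, 3} ∖ {1} = {2, 3}.


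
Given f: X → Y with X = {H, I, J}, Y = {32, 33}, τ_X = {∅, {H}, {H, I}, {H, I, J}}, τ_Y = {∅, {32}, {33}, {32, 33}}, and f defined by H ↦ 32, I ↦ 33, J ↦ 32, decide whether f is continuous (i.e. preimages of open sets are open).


f is NOT continuous.

Compute f^{-1}(U) for each U ∈ τ_Y:
  U = ∅: f^{-1}(U) = ∅ ∈ τ_X ✓.
  U = {32}: f^{-1}(U) = {H, J} ∉ τ_X ✗.
  U = {33}: f^{-1}(U) = {I} ∉ τ_X ✗.
  U = {32, 33}: f^{-1}(U) = {H, I, J} ∈ τ_X ✓.
Found U = {32} with f^{-1}(U) = {H, J} not in τ_X. Therefore f is NOT continuous.


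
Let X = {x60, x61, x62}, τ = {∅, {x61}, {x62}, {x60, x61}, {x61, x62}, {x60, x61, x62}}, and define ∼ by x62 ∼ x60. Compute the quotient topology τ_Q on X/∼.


X/∼ = {[x60=x62], [x61]}; |τ_Q| = 3.

Equivalence classes: [x60=x62], [x61].
Quotient map π: X → X/∼ sends x60 ↦ [x60=x62], x61 ↦ [x61], x62 ↦ [x60=x62].
For each subset V ⊆ X/∼, compute π^{-1}(V) ⊆ X and check whether π^{-1}(V) ∈ τ. V is open in τ_Q iff π^{-1}(V) ∈ τ.
  V = {}: π^{-1}(V) = ∅ ∈ τ ✓.
  V = {[x60=x62]}: π^{-1}(V) = {x60, x62} ∉ τ ✗.
  V = {[x61]}: π^{-1}(V) = {x61} ∈ τ ✓.
  V = {[x60=x62], [x61]}: π^{-1}(V) = {x60, x61, x62} ∈ τ ✓.
Open sets in the quotient: τ_Q = {{}, {[x61]}, {[x60=x62], [x61]}} (3 elements).


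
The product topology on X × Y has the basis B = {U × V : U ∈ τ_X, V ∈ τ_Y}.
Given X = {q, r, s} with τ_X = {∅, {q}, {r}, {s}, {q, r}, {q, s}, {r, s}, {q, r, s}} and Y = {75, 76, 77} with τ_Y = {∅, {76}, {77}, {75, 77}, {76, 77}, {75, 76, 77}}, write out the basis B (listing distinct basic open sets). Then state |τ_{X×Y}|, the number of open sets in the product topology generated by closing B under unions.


Basis B = {∅ × ∅, {q} × {76}, {q} × {77}, {r} × {76}, {r} × {77}, {s} × {76}, {s} × {77}, {q} × {75, 77}, {q} × {76, 77}, {q, r} × {76}, {q, s} × {76}, {q, r} × {77}, {q, s} × {77}, {r} × {75, 77}, {r} × {76, 77}, {r, s} × {76}, {r, s} × {77}, {s} × {75, 77}, {s} × {76, 77}, {q} × {75, 76, 77}, {q, r, s} × {76}, {q, r, s} × {77}, {r} × {75, 76, 77}, {s} × {75, 76, 77}, {q, r} × {75, 77}, {q, s} × {75, 77}, {q, r} × {76, 77}, {q, s} × {76, 77}, {r, s} × {75, 77}, {r, s} × {76, 77}, {q, r} × {75, 76, 77}, {q, s} × {75, 76, 77}, {q, r, s} × {75, 77}, {q, r, s} × {76, 77}, {r, s} × {75, 76, 77}, {q, r, s} × {75, 76, 77}}; |τ_{X×Y}| = 216.

Enumerate products U × V with U ∈ τ_X, V ∈ τ_Y (deduplicated):
  ∅ × ∅ = {} (∅)
  {q} × {76} = {(q,76)}
  {q} × {77} = {(q,77)}
  {r} × {76} = {(r,76)}
  {r} × {77} = {(r,77)}
  {s} × {76} = {(s,76)}
  {s} × {77} = {(s,77)}
  {q} × {75, 77} = {(q,75), (q,77)}
  {q} × {76, 77} = {(q,76), (q,77)}
  {q, r} × {76} = {(q,76), (r,76)}
  {q, s} × {76} = {(q,76), (s,76)}
  {q, r} × {77} = {(q,77), (r,77)}
  {q, s} × {77} = {(q,77), (s,77)}
  {r} × {75, 77} = {(r,75), (r,77)}
  {r} × {76, 77} = {(r,76), (r,77)}
  {r, s} × {76} = {(r,76), (s,76)}
  {r, s} × {77} = {(r,77), (s,77)}
  {s} × {75, 77} = {(s,75), (s,77)}
  {s} × {76, 77} = {(s,76), (s,77)}
  {q} × {75, 76, 77} = {(q,75), (q,76), (q,77)}
  {q, r, s} × {76} = {(q,76), (r,76), (s,76)}
  {q, r, s} × {77} = {(q,77), (r,77), (s,77)}
  {r} × {75, 76, 77} = {(r,75), (r,76), (r,77)}
  {s} × {75, 76, 77} = {(s,75), (s,76), (s,77)}
  {q, r} × {75, 77} = {(q,75), (q,77), (r,75), (r,77)}
  {q, s} × {75, 77} = {(q,75), (q,77), (s,75), (s,77)}
  {q, r} × {76, 77} = {(q,76), (q,77), (r,76), (r,77)}
  {q, s} × {76, 77} = {(q,76), (q,77), (s,76), (s,77)}
  {r, s} × {75, 77} = {(r,75), (r,77), (s,75), (s,77)}
  {r, s} × {76, 77} = {(r,76), (r,77), (s,76), (s,77)}
  {q, r} × {75, 76, 77} = {(q,75), (q,76), (q,77), (r,75), (r,76), (r,77)}
  {q, s} × {75, 76, 77} = {(q,75), (q,76), (q,77), (s,75), (s,76), (s,77)}
  {q, r, s} × {75, 77} = {(q,75), (q,77), (r,75), (r,77), (s,75), (s,77)}
  {q, r, s} × {76, 77} = {(q,76), (q,77), (r,76), (r,77), (s,76), (s,77)}
  {r, s} × {75, 76, 77} = {(r,75), (r,76), (r,77), (s,75), (s,76), (s,77)}
  {q, r, s} × {75, 76, 77} = {(q,75), (q,76), (q,77), (r,75), (r,76), (r,77), (s,75), (s,76), (s,77)}
These 36 distinct sets form the basis B.
Close under arbitrary unions to get τ_{X×Y}; counting gives |τ_{X×Y}| = 216.


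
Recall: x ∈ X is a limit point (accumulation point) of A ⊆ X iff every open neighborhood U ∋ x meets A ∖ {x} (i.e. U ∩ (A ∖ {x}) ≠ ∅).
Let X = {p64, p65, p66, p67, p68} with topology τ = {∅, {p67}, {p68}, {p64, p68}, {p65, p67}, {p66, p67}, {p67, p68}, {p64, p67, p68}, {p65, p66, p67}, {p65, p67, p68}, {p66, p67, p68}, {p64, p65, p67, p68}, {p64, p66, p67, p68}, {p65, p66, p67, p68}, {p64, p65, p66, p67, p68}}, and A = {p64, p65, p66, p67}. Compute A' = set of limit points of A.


A' = {p65, p66}

For each x ∈ X, list the open sets U ∈ τ with x ∈ U, then check whether U ∩ (A ∖ {x}) ≠ ∅ for every such U.
  x = p64: open {p64, p68} ∋ x has {p64, p68} ∩ (A ∖ {p64}) = ∅, so x is NOT a limit point.
  x = p65: opens ∋ x are {p65, p67}, {p65, p66, p67}, {p65, p67, p68}, {p64, p65, p67, p68}, {p65, p66, p67, p68}, {p64, p65, p66, p67, p68}; each meets A ∖ {p65}, so x IS a limit point.
  x = p66: opens ∋ x are {p66, p67}, {p65, p66, p67}, {p66, p67, p68}, {p64, p66, p67, p68}, {p65, p66, p67, p68}, {p64, p65, p66, p67, p68}; each meets A ∖ {p66}, so x IS a limit point.
  x = p67: open {p67} ∋ x has {p67} ∩ (A ∖ {p67}) = ∅, so x is NOT a limit point.
  x = p68: open {p68} ∋ x has {p68} ∩ (A ∖ {p68}) = ∅, so x is NOT a limit point.
Collecting: A' = {p65, p66}.


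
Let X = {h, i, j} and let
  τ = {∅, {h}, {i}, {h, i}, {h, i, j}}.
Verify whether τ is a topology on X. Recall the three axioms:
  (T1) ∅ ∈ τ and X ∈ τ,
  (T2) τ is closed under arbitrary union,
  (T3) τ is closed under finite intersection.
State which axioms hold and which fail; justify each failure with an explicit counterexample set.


τ IS a topology on X.

Axiom (T1): ∅ ∈ τ? Yes; X ∈ τ? Yes.
Axiom (T2/T3): check pairwise unions and intersections of members of τ.
All pairwise intersections and unions checked — each lies in τ. Therefore τ satisfies (T1), (T2), (T3): it IS a topology on X.


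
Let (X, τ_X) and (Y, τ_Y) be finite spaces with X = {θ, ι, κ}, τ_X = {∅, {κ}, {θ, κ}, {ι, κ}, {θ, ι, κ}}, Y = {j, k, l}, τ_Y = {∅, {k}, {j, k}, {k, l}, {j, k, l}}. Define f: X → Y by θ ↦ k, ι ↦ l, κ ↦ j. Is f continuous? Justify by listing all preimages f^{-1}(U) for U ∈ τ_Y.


f is NOT continuous.

Compute f^{-1}(U) for each U ∈ τ_Y:
  U = ∅: f^{-1}(U) = ∅ ∈ τ_X ✓.
  U = {k}: f^{-1}(U) = {θ} ∉ τ_X ✗.
  U = {j, k}: f^{-1}(U) = {θ, κ} ∈ τ_X ✓.
  U = {k, l}: f^{-1}(U) = {θ, ι} ∉ τ_X ✗.
  U = {j, k, l}: f^{-1}(U) = {θ, ι, κ} ∈ τ_X ✓.
Found U = {k} with f^{-1}(U) = {θ} not in τ_X. Therefore f is NOT continuous.


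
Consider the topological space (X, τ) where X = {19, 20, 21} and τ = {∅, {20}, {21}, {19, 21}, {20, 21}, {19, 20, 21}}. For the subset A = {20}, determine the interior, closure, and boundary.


int(A) = {20}, cl(A) = {20}, ∂A = ∅.

Closed sets in (X, τ) are complements of opens:
  closed(X, τ) = {∅, {19}, {20}, {19, 20}, {19, 21}, {19, 20, 21}}.
int(A) = ⋃ {U ∈ τ : U ⊆ A}. Opens contained in A: ∅, {20}.
Taking the union of these: int(A) = {20}.
cl(A) = ⋂ {C closed : A ⊆ C}. Closed sets containing A: {20}, {19, 20}, {19, 20, 21}.
Intersecting these: cl(A) = {20}.
∂A = cl(A) ∖ int(A) = {20} ∖ {20} = ∅.


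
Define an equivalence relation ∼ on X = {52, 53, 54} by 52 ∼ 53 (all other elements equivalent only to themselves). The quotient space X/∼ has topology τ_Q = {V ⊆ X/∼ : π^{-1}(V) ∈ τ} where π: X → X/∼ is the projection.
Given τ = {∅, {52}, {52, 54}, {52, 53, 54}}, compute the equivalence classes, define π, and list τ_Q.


X/∼ = {[52=53], [54]}; |τ_Q| = 2.

Equivalence classes: [52=53], [54].
Quotient map π: X → X/∼ sends 52 ↦ [52=53], 53 ↦ [52=53], 54 ↦ [54].
For each subset V ⊆ X/∼, compute π^{-1}(V) ⊆ X and check whether π^{-1}(V) ∈ τ. V is open in τ_Q iff π^{-1}(V) ∈ τ.
  V = {}: π^{-1}(V) = ∅ ∈ τ ✓.
  V = {[52=53]}: π^{-1}(V) = {52, 53} ∉ τ ✗.
  V = {[54]}: π^{-1}(V) = {54} ∉ τ ✗.
  V = {[52=53], [54]}: π^{-1}(V) = {52, 53, 54} ∈ τ ✓.
Open sets in the quotient: τ_Q = {{}, {[52=53], [54]}} (2 elements).


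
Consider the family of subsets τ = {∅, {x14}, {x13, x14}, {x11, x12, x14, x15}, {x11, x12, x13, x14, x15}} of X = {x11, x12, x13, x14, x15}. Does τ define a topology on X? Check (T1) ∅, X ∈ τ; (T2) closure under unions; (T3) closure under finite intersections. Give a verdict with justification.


τ IS a topology on X.

Axiom (T1): ∅ ∈ τ? Yes; X ∈ τ? Yes.
Axiom (T2/T3): check pairwise unions and intersections of members of τ.
All pairwise intersections and unions checked — each lies in τ. Therefore τ satisfies (T1), (T2), (T3): it IS a topology on X.


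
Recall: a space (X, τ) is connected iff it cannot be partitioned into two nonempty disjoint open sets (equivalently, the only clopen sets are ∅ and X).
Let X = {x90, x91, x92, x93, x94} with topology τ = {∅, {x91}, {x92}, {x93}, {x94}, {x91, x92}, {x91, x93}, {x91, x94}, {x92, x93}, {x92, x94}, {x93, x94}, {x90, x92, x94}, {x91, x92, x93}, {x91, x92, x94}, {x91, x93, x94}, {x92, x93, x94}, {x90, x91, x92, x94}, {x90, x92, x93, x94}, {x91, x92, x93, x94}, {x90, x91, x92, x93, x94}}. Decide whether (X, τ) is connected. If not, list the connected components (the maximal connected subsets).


(X, τ) is disconnected; components = [{x91}, {x93}, {x90, x92, x94}].

Find clopen sets (U ∈ τ with X ∖ U ∈ τ):
  U = ∅, X ∖ U = {x90, x91, x92, x93, x94} — both open, so U is clopen.
  U = {x91}, X ∖ U = {x90, x92, x93, x94} — both open, so U is clopen.
  U = {x93}, X ∖ U = {x90, x91, x92, x94} — both open, so U is clopen.
  U = {x91, x93}, X ∖ U = {x90, x92, x94} — both open, so U is clopen.
  U = {x90, x92, x94}, X ∖ U = {x91, x93} — both open, so U is clopen.
  U = {x90, x91, x92, x94}, X ∖ U = {x93} — both open, so U is clopen.
  U = {x90, x92, x93, x94}, X ∖ U = {x91} — both open, so U is clopen.
  U = {x90, x91, x92, x93, x94}, X ∖ U = ∅ — both open, so U is clopen.
Nontrivial clopen(s) exist: e.g. {x90, x92, x94}. So (X, τ) is disconnected.
Compute connected components by grouping points that agree on all clopens:
  component: {x91}
  component: {x93}
  component: {x90, x92, x94}


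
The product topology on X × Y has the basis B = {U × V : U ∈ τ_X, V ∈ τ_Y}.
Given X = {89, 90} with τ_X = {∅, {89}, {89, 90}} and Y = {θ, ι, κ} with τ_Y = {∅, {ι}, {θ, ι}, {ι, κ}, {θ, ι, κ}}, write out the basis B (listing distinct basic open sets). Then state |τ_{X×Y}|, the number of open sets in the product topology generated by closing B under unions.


Basis B = {∅ × ∅, {89} × {ι}, {89} × {θ, ι}, {89} × {ι, κ}, {89, 90} × {ι}, {89} × {θ, ι, κ}, {89, 90} × {θ, ι}, {89, 90} × {ι, κ}, {89, 90} × {θ, ι, κ}}; |τ_{X×Y}| = 14.

Enumerate products U × V with U ∈ τ_X, V ∈ τ_Y (deduplicated):
  ∅ × ∅ = {} (∅)
  {89} × {ι} = {(89,ι)}
  {89} × {θ, ι} = {(89,θ), (89,ι)}
  {89} × {ι, κ} = {(89,ι), (89,κ)}
  {89, 90} × {ι} = {(89,ι), (90,ι)}
  {89} × {θ, ι, κ} = {(89,θ), (89,ι), (89,κ)}
  {89, 90} × {θ, ι} = {(89,θ), (89,ι), (90,θ), (90,ι)}
  {89, 90} × {ι, κ} = {(89,ι), (89,κ), (90,ι), (90,κ)}
  {89, 90} × {θ, ι, κ} = {(89,θ), (89,ι), (89,κ), (90,θ), (90,ι), (90,κ)}
These 9 distinct sets form the basis B.
Close under arbitrary unions to get τ_{X×Y}; counting gives |τ_{X×Y}| = 14.


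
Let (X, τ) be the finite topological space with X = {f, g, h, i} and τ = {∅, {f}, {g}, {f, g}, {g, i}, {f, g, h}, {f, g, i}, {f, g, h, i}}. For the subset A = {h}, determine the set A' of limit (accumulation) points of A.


A' = ∅

For each x ∈ X, list the open sets U ∈ τ with x ∈ U, then check whether U ∩ (A ∖ {x}) ≠ ∅ for every such U.
  x = f: open {f} ∋ x has {f} ∩ (A ∖ {f}) = ∅, so x is NOT a limit point.
  x = g: open {g} ∋ x has {g} ∩ (A ∖ {g}) = ∅, so x is NOT a limit point.
  x = h: open {f, g, h} ∋ x has {f, g, h} ∩ (A ∖ {h}) = ∅, so x is NOT a limit point.
  x = i: open {g, i} ∋ x has {g, i} ∩ (A ∖ {i}) = ∅, so x is NOT a limit point.
Collecting: A' = ∅.


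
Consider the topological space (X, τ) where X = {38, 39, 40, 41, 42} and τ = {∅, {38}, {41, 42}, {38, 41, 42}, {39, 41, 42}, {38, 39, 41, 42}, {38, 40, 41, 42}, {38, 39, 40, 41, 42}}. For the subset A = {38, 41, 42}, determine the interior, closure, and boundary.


int(A) = {38, 41, 42}, cl(A) = {38, 39, 40, 41, 42}, ∂A = {39, 40}.

Closed sets in (X, τ) are complements of opens:
  closed(X, τ) = {∅, {39}, {40}, {38, 40}, {39, 40}, {38, 39, 40}, {39, 40, 41, 42}, {38, 39, 40, 41, 42}}.
int(A) = ⋃ {U ∈ τ : U ⊆ A}. Opens contained in A: ∅, {38}, {41, 42}, {38, 41, 42}.
Taking the union of these: int(A) = {38, 41, 42}.
cl(A) = ⋂ {C closed : A ⊆ C}. Closed sets containing A: {38, 39, 40, 41, 42}.
Intersecting these: cl(A) = {38, 39, 40, 41, 42}.
∂A = cl(A) ∖ int(A) = {38, 39, 40, 41, 42} ∖ {38, 41, 42} = {39, 40}.


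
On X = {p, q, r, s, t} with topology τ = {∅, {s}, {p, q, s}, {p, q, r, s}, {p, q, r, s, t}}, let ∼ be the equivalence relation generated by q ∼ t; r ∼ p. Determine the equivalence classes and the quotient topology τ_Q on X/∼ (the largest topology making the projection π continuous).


X/∼ = {[p=r], [q=t], [s]}; |τ_Q| = 3.

Equivalence classes: [p=r], [q=t], [s].
Quotient map π: X → X/∼ sends p ↦ [p=r], q ↦ [q=t], r ↦ [p=r], s ↦ [s], t ↦ [q=t].
For each subset V ⊆ X/∼, compute π^{-1}(V) ⊆ X and check whether π^{-1}(V) ∈ τ. V is open in τ_Q iff π^{-1}(V) ∈ τ.
  V = {}: π^{-1}(V) = ∅ ∈ τ ✓.
  V = {[p=r]}: π^{-1}(V) = {p, r} ∉ τ ✗.
  V = {[q=t]}: π^{-1}(V) = {q, t} ∉ τ ✗.
  V = {[p=r], [q=t]}: π^{-1}(V) = {p, q, r, t} ∉ τ ✗.
  V = {[s]}: π^{-1}(V) = {s} ∈ τ ✓.
  V = {[p=r], [s]}: π^{-1}(V) = {p, r, s} ∉ τ ✗.
  V = {[q=t], [s]}: π^{-1}(V) = {q, s, t} ∉ τ ✗.
  V = {[p=r], [q=t], [s]}: π^{-1}(V) = {p, q, r, s, t} ∈ τ ✓.
Open sets in the quotient: τ_Q = {{}, {[s]}, {[p=r], [q=t], [s]}} (3 elements).


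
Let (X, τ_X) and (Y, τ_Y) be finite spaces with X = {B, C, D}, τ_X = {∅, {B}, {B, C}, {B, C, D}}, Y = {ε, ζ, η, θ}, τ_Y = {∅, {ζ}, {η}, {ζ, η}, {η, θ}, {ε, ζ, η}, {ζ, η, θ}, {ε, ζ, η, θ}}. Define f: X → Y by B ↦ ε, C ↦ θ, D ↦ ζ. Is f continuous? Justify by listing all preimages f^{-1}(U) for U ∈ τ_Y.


f is NOT continuous.

Compute f^{-1}(U) for each U ∈ τ_Y:
  U = ∅: f^{-1}(U) = ∅ ∈ τ_X ✓.
  U = {ζ}: f^{-1}(U) = {D} ∉ τ_X ✗.
  U = {η}: f^{-1}(U) = ∅ ∈ τ_X ✓.
  U = {ζ, η}: f^{-1}(U) = {D} ∉ τ_X ✗.
  U = {η, θ}: f^{-1}(U) = {C} ∉ τ_X ✗.
  U = {ε, ζ, η}: f^{-1}(U) = {B, D} ∉ τ_X ✗.
  U = {ζ, η, θ}: f^{-1}(U) = {C, D} ∉ τ_X ✗.
  U = {ε, ζ, η, θ}: f^{-1}(U) = {B, C, D} ∈ τ_X ✓.
Found U = {ζ} with f^{-1}(U) = {D} not in τ_X. Therefore f is NOT continuous.


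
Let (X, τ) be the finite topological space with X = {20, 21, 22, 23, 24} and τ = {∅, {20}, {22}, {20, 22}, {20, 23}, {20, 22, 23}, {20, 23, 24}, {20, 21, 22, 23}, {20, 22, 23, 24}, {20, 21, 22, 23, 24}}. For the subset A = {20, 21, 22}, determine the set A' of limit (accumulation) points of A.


A' = {21, 23, 24}

For each x ∈ X, list the open sets U ∈ τ with x ∈ U, then check whether U ∩ (A ∖ {x}) ≠ ∅ for every such U.
  x = 20: open {20} ∋ x has {20} ∩ (A ∖ {20}) = ∅, so x is NOT a limit point.
  x = 21: opens ∋ x are {20, 21, 22, 23}, {20, 21, 22, 23, 24}; each meets A ∖ {21}, so x IS a limit point.
  x = 22: open {22} ∋ x has {22} ∩ (A ∖ {22}) = ∅, so x is NOT a limit point.
  x = 23: opens ∋ x are {20, 23}, {20, 22, 23}, {20, 23, 24}, {20, 21, 22, 23}, {20, 22, 23, 24}, {20, 21, 22, 23, 24}; each meets A ∖ {23}, so x IS a limit point.
  x = 24: opens ∋ x are {20, 23, 24}, {20, 22, 23, 24}, {20, 21, 22, 23, 24}; each meets A ∖ {24}, so x IS a limit point.
Collecting: A' = {21, 23, 24}.


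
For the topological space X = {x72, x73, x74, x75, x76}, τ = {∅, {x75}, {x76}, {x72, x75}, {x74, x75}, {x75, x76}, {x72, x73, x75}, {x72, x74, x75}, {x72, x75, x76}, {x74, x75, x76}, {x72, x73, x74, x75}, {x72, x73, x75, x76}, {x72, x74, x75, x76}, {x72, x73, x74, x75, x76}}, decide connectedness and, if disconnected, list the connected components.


(X, τ) is disconnected; components = [{x76}, {x72, x73, x74, x75}].

Find clopen sets (U ∈ τ with X ∖ U ∈ τ):
  U = ∅, X ∖ U = {x72, x73, x74, x75, x76} — both open, so U is clopen.
  U = {x76}, X ∖ U = {x72, x73, x74, x75} — both open, so U is clopen.
  U = {x72, x73, x74, x75}, X ∖ U = {x76} — both open, so U is clopen.
  U = {x72, x73, x74, x75, x76}, X ∖ U = ∅ — both open, so U is clopen.
Nontrivial clopen(s) exist: e.g. {x72, x73, x74, x75}. So (X, τ) is disconnected.
Compute connected components by grouping points that agree on all clopens:
  component: {x76}
  component: {x72, x73, x74, x75}


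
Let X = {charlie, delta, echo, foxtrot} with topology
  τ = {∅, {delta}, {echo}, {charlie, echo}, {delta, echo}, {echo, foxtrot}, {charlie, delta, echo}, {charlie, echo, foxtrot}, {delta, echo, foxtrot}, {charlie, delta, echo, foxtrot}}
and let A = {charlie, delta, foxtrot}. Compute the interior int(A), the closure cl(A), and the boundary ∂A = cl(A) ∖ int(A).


int(A) = {delta}, cl(A) = {charlie, delta, foxtrot}, ∂A = {charlie, foxtrot}.

Closed sets in (X, τ) are complements of opens:
  closed(X, τ) = {∅, {charlie}, {delta}, {foxtrot}, {charlie, delta}, {charlie, foxtrot}, {delta, foxtrot}, {charlie, delta, foxtrot}, {charlie, echo, foxtrot}, {charlie, delta, echo, foxtrot}}.
int(A) = ⋃ {U ∈ τ : U ⊆ A}. Opens contained in A: ∅, {delta}.
Taking the union of these: int(A) = {delta}.
cl(A) = ⋂ {C closed : A ⊆ C}. Closed sets containing A: {charlie, delta, foxtrot}, {charlie, delta, echo, foxtrot}.
Intersecting these: cl(A) = {charlie, delta, foxtrot}.
∂A = cl(A) ∖ int(A) = {charlie, delta, foxtrot} ∖ {delta} = {charlie, foxtrot}.


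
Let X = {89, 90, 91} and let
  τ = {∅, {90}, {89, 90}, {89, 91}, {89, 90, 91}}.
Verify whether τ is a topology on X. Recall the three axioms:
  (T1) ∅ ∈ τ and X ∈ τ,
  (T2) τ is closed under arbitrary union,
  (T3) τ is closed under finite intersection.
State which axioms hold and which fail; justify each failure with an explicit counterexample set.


τ is NOT a topology on X.

Axiom (T1): ∅ ∈ τ? Yes; X ∈ τ? Yes.
Axiom (T2/T3): check pairwise unions and intersections of members of τ.
Counterexample for (T3): {89, 90} ∩ {89, 91} = {89} ∉ τ. Therefore τ is NOT a topology.


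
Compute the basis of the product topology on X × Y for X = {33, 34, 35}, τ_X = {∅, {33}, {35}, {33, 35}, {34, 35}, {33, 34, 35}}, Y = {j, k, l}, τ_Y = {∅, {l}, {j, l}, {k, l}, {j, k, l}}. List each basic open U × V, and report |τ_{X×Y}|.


Basis B = {∅ × ∅, {33} × {l}, {35} × {l}, {33} × {j, l}, {33} × {k, l}, {33, 35} × {l}, {34, 35} × {l}, {35} × {j, l}, {35} × {k, l}, {33} × {j, k, l}, {33, 34, 35} × {l}, {35} × {j, k, l}, {33, 35} × {j, l}, {33, 35} × {k, l}, {34, 35} × {j, l}, {34, 35} × {k, l}, {33, 35} × {j, k, l}, {33, 34, 35} × {j, l}, {33, 34, 35} × {k, l}, {34, 35} × {j, k, l}, {33, 34, 35} × {j, k, l}}; |τ_{X×Y}| = 70.

Enumerate products U × V with U ∈ τ_X, V ∈ τ_Y (deduplicated):
  ∅ × ∅ = {} (∅)
  {33} × {l} = {(33,l)}
  {35} × {l} = {(35,l)}
  {33} × {j, l} = {(33,j), (33,l)}
  {33} × {k, l} = {(33,k), (33,l)}
  {33, 35} × {l} = {(33,l), (35,l)}
  {34, 35} × {l} = {(34,l), (35,l)}
  {35} × {j, l} = {(35,j), (35,l)}
  {35} × {k, l} = {(35,k), (35,l)}
  {33} × {j, k, l} = {(33,j), (33,k), (33,l)}
  {33, 34, 35} × {l} = {(33,l), (34,l), (35,l)}
  {35} × {j, k, l} = {(35,j), (35,k), (35,l)}
  {33, 35} × {j, l} = {(33,j), (33,l), (35,j), (35,l)}
  {33, 35} × {k, l} = {(33,k), (33,l), (35,k), (35,l)}
  {34, 35} × {j, l} = {(34,j), (34,l), (35,j), (35,l)}
  {34, 35} × {k, l} = {(34,k), (34,l), (35,k), (35,l)}
  {33, 35} × {j, k, l} = {(33,j), (33,k), (33,l), (35,j), (35,k), (35,l)}
  {33, 34, 35} × {j, l} = {(33,j), (33,l), (34,j), (34,l), (35,j), (35,l)}
  {33, 34, 35} × {k, l} = {(33,k), (33,l), (34,k), (34,l), (35,k), (35,l)}
  {34, 35} × {j, k, l} = {(34,j), (34,k), (34,l), (35,j), (35,k), (35,l)}
  {33, 34, 35} × {j, k, l} = {(33,j), (33,k), (33,l), (34,j), (34,k), (34,l), (35,j), (35,k), (35,l)}
These 21 distinct sets form the basis B.
Close under arbitrary unions to get τ_{X×Y}; counting gives |τ_{X×Y}| = 70.


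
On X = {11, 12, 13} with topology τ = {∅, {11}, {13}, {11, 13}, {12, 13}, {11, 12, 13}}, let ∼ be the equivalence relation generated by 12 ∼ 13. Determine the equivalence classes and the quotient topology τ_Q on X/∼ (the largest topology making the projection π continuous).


X/∼ = {[11], [12=13]}; |τ_Q| = 4.

Equivalence classes: [11], [12=13].
Quotient map π: X → X/∼ sends 11 ↦ [11], 12 ↦ [12=13], 13 ↦ [12=13].
For each subset V ⊆ X/∼, compute π^{-1}(V) ⊆ X and check whether π^{-1}(V) ∈ τ. V is open in τ_Q iff π^{-1}(V) ∈ τ.
  V = {}: π^{-1}(V) = ∅ ∈ τ ✓.
  V = {[11]}: π^{-1}(V) = {11} ∈ τ ✓.
  V = {[12=13]}: π^{-1}(V) = {12, 13} ∈ τ ✓.
  V = {[11], [12=13]}: π^{-1}(V) = {11, 12, 13} ∈ τ ✓.
Open sets in the quotient: τ_Q = {{}, {[11]}, {[12=13]}, {[11], [12=13]}} (4 elements).


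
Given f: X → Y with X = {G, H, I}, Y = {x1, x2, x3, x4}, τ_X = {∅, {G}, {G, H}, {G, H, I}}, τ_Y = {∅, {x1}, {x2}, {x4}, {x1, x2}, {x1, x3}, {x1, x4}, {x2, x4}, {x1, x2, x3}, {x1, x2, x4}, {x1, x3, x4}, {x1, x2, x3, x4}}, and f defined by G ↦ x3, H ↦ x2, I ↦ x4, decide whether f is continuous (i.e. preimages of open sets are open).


f is NOT continuous.

Compute f^{-1}(U) for each U ∈ τ_Y:
  U = ∅: f^{-1}(U) = ∅ ∈ τ_X ✓.
  U = {x1}: f^{-1}(U) = ∅ ∈ τ_X ✓.
  U = {x2}: f^{-1}(U) = {H} ∉ τ_X ✗.
  U = {x4}: f^{-1}(U) = {I} ∉ τ_X ✗.
  U = {x1, x2}: f^{-1}(U) = {H} ∉ τ_X ✗.
  U = {x1, x3}: f^{-1}(U) = {G} ∈ τ_X ✓.
  U = {x1, x4}: f^{-1}(U) = {I} ∉ τ_X ✗.
  U = {x2, x4}: f^{-1}(U) = {H, I} ∉ τ_X ✗.
  U = {x1, x2, x3}: f^{-1}(U) = {G, H} ∈ τ_X ✓.
  U = {x1, x2, x4}: f^{-1}(U) = {H, I} ∉ τ_X ✗.
  U = {x1, x3, x4}: f^{-1}(U) = {G, I} ∉ τ_X ✗.
  U = {x1, x2, x3, x4}: f^{-1}(U) = {G, H, I} ∈ τ_X ✓.
Found U = {x2} with f^{-1}(U) = {H} not in τ_X. Therefore f is NOT continuous.


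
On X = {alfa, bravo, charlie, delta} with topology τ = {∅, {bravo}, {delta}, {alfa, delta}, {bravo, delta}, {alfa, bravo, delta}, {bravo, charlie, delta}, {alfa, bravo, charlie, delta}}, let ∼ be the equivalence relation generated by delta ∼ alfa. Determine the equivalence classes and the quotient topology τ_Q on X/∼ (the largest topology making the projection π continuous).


X/∼ = {[alfa=delta], [bravo], [charlie]}; |τ_Q| = 5.

Equivalence classes: [alfa=delta], [bravo], [charlie].
Quotient map π: X → X/∼ sends alfa ↦ [alfa=delta], bravo ↦ [bravo], charlie ↦ [charlie], delta ↦ [alfa=delta].
For each subset V ⊆ X/∼, compute π^{-1}(V) ⊆ X and check whether π^{-1}(V) ∈ τ. V is open in τ_Q iff π^{-1}(V) ∈ τ.
  V = {}: π^{-1}(V) = ∅ ∈ τ ✓.
  V = {[alfa=delta]}: π^{-1}(V) = {alfa, delta} ∈ τ ✓.
  V = {[bravo]}: π^{-1}(V) = {bravo} ∈ τ ✓.
  V = {[alfa=delta], [bravo]}: π^{-1}(V) = {alfa, bravo, delta} ∈ τ ✓.
  V = {[charlie]}: π^{-1}(V) = {charlie} ∉ τ ✗.
  V = {[alfa=delta], [charlie]}: π^{-1}(V) = {alfa, charlie, delta} ∉ τ ✗.
  V = {[bravo], [charlie]}: π^{-1}(V) = {bravo, charlie} ∉ τ ✗.
  V = {[alfa=delta], [bravo], [charlie]}: π^{-1}(V) = {alfa, bravo, charlie, delta} ∈ τ ✓.
Open sets in the quotient: τ_Q = {{}, {[alfa=delta]}, {[bravo]}, {[alfa=delta], [bravo]}, {[alfa=delta], [bravo], [charlie]}} (5 elements).


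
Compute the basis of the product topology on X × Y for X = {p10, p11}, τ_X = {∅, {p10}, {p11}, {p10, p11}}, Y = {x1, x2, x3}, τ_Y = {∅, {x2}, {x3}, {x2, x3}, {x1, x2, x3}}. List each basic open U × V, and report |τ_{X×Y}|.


Basis B = {∅ × ∅, {p10} × {x2}, {p10} × {x3}, {p11} × {x2}, {p11} × {x3}, {p10} × {x2, x3}, {p10, p11} × {x2}, {p10, p11} × {x3}, {p11} × {x2, x3}, {p10} × {x1, x2, x3}, {p11} × {x1, x2, x3}, {p10, p11} × {x2, x3}, {p10, p11} × {x1, x2, x3}}; |τ_{X×Y}| = 25.

Enumerate products U × V with U ∈ τ_X, V ∈ τ_Y (deduplicated):
  ∅ × ∅ = {} (∅)
  {p10} × {x2} = {(p10,x2)}
  {p10} × {x3} = {(p10,x3)}
  {p11} × {x2} = {(p11,x2)}
  {p11} × {x3} = {(p11,x3)}
  {p10} × {x2, x3} = {(p10,x2), (p10,x3)}
  {p10, p11} × {x2} = {(p10,x2), (p11,x2)}
  {p10, p11} × {x3} = {(p10,x3), (p11,x3)}
  {p11} × {x2, x3} = {(p11,x2), (p11,x3)}
  {p10} × {x1, x2, x3} = {(p10,x1), (p10,x2), (p10,x3)}
  {p11} × {x1, x2, x3} = {(p11,x1), (p11,x2), (p11,x3)}
  {p10, p11} × {x2, x3} = {(p10,x2), (p10,x3), (p11,x2), (p11,x3)}
  {p10, p11} × {x1, x2, x3} = {(p10,x1), (p10,x2), (p10,x3), (p11,x1), (p11,x2), (p11,x3)}
These 13 distinct sets form the basis B.
Close under arbitrary unions to get τ_{X×Y}; counting gives |τ_{X×Y}| = 25.


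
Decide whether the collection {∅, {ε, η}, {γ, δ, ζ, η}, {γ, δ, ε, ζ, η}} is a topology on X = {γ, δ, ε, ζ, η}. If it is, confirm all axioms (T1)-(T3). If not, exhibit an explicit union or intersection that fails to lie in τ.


τ is NOT a topology on X.

Axiom (T1): ∅ ∈ τ? Yes; X ∈ τ? Yes.
Axiom (T2/T3): check pairwise unions and intersections of members of τ.
Counterexample for (T3): {ε, η} ∩ {γ, δ, ζ, η} = {η} ∉ τ. Therefore τ is NOT a topology.


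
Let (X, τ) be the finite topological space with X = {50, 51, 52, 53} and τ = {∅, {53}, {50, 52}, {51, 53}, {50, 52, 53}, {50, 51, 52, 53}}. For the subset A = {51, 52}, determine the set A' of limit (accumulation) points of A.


A' = {50}

For each x ∈ X, list the open sets U ∈ τ with x ∈ U, then check whether U ∩ (A ∖ {x}) ≠ ∅ for every such U.
  x = 50: opens ∋ x are {50, 52}, {50, 52, 53}, {50, 51, 52, 53}; each meets A ∖ {50}, so x IS a limit point.
  x = 51: open {51, 53} ∋ x has {51, 53} ∩ (A ∖ {51}) = ∅, so x is NOT a limit point.
  x = 52: open {50, 52} ∋ x has {50, 52} ∩ (A ∖ {52}) = ∅, so x is NOT a limit point.
  x = 53: open {53} ∋ x has {53} ∩ (A ∖ {53}) = ∅, so x is NOT a limit point.
Collecting: A' = {50}.
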